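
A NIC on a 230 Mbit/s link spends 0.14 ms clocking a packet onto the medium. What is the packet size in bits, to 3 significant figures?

32200 bits

L = R × t_tx = 230000000 b/s × 0.00014 s = 32200 bits.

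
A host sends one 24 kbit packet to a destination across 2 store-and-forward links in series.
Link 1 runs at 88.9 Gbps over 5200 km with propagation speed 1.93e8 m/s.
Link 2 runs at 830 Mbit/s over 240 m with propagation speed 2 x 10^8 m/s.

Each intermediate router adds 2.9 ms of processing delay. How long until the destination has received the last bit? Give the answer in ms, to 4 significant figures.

29.87 ms

L = 24000 bits.
Transmission delays (L/R per hop): 0.000269966, 0.0289157 ms; sum = 0.0291856 ms.
Propagation delays (d/s per hop): 26.943, 0.0012 ms; sum = 26.9442 ms.
Processing at 1 router(s): 1 × 2.9 ms = 2.9 ms.
End-to-end = 29.87 ms.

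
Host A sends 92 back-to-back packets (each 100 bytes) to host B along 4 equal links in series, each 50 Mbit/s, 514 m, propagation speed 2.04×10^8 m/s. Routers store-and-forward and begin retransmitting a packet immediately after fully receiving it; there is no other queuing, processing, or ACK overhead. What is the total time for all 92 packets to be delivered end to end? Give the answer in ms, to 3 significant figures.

Per-hop transmission t_tx = L/R = 800/50000000 = 0.016 ms.
Per-hop propagation t_prop = 514/204000000 = 0.00251961 ms.
Pipeline fill: first packet needs 4·t_tx to clear all hops; remaining 91 packets each add one t_tx.
Total = (4+92-1)·t_tx + 4·t_prop = 95·0.016 + 4·0.00251961 = 1.53 ms.

1.53 ms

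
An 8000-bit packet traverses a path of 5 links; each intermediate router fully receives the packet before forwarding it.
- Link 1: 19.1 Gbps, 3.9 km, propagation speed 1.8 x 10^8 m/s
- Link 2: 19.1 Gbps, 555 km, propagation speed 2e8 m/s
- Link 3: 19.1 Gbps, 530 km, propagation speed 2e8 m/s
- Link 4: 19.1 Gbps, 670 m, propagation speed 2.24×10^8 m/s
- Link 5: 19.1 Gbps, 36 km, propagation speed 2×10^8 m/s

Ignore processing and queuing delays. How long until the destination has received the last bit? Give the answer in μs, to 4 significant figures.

Transmission delay per hop = L/R = 8000/19100000000 = 0.418848 μs; 5 hops → 2.09424 μs.
Propagation delays (d/s per hop): 21.6667, 2775, 2650, 2.99107, 180 μs; sum = 5629.66 μs.
End-to-end = 5632 μs.

5632 μs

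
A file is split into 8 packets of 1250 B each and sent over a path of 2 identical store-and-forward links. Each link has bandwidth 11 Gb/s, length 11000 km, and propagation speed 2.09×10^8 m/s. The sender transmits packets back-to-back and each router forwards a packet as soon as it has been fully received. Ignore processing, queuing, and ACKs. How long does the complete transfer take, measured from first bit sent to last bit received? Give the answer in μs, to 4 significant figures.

105300 μs

Per-hop transmission t_tx = L/R = 10000/11000000000 = 0.909091 μs.
Per-hop propagation t_prop = 11000000/209000000 = 52631.6 μs.
Pipeline fill: first packet needs 2·t_tx to clear all hops; remaining 7 packets each add one t_tx.
Total = (2+8-1)·t_tx + 2·t_prop = 9·0.909091 + 2·52631.6 = 105300 μs.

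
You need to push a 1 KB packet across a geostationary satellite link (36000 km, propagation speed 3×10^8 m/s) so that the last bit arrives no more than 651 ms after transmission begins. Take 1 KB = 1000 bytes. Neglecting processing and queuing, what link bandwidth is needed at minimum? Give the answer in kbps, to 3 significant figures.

L = 8000 bits.
Propagation delay = 36000000 / 300000000 = 120 ms.
Transmission budget = 651 − 120 = 531 ms.
R ≥ L / t_tx = 8000 bits / 0.531 s = 15.1 kbps.

15.1 kbps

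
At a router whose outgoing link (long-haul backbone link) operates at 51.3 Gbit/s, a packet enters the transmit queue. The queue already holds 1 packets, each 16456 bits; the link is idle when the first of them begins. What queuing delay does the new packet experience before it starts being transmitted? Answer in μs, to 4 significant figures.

Each queued packet: L/R = 16456/51300000000 = 0.32078 μs.
1 queued → 0.32078 μs.
Queuing delay = 0.3208 μs.

0.3208 μs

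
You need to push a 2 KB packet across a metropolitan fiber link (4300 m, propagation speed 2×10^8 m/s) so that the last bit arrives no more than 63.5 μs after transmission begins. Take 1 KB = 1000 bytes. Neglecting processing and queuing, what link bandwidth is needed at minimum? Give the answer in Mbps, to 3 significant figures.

L = 16000 bits.
Propagation delay = 4300 / 200000000 = 21.5 μs.
Transmission budget = 63.5 − 21.5 = 42 μs.
R ≥ L / t_tx = 16000 bits / 4.2e-05 s = 381 Mbps.

381 Mbps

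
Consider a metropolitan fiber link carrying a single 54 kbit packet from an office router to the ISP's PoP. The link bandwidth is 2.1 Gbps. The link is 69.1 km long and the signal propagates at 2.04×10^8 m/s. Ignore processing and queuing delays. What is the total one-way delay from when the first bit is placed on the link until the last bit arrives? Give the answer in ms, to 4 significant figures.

L = 54000 bits.
Transmission delay = L/R = 54000 / 2100000000 = 0.0257143 ms.
Propagation delay = d/s = 69100 m / 204000000 m/s = 0.338725 ms.
Total = 0.3644 ms.

0.3644 ms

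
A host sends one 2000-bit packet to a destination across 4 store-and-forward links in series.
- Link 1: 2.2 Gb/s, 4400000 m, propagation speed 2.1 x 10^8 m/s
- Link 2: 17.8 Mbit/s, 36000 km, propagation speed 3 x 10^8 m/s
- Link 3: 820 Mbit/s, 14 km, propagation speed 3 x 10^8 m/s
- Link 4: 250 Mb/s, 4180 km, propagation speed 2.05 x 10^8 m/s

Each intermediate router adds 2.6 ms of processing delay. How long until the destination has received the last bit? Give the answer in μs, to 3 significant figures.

Transmission delays (L/R per hop): 0.909091, 112.36, 2.43902, 8 μs; sum = 123.708 μs.
Propagation delays (d/s per hop): 20952.4, 120000, 46.6667, 20390.2 μs; sum = 161389 μs.
Processing at 3 router(s): 3 × 2.6 ms = 7800 μs.
End-to-end = 169000 μs.

169000 μs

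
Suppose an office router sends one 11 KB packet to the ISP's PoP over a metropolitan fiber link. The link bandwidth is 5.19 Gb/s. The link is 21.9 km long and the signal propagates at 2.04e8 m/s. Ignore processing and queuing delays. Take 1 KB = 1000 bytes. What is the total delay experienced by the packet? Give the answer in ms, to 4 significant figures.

L = 88000 bits.
Transmission delay = L/R = 88000 / 5190000000 = 0.0169557 ms.
Propagation delay = d/s = 21900 m / 204000000 m/s = 0.107353 ms.
Total = 0.1243 ms.

0.1243 ms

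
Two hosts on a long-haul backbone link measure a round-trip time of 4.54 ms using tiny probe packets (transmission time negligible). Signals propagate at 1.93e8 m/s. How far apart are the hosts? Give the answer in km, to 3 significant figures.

438 km

One-way propagation = RTT/2 = 2.27 ms.
d = s × t = 193000000 × 0.00227 = 438 km.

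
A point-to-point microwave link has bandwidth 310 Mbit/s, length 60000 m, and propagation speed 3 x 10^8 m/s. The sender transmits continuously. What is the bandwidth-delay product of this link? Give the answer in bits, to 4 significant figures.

62000 bits

Propagation delay = 60000 / 300000000 = 0.0002 s.
BDP = R × t_prop = 310000000 × 0.0002 = 62000 bits.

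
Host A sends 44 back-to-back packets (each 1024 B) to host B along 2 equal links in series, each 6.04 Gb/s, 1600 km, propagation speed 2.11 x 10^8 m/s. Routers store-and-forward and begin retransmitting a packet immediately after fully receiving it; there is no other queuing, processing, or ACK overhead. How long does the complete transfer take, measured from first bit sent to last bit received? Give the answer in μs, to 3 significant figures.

15200 μs

Per-hop transmission t_tx = L/R = 8192/6040000000 = 1.35629 μs.
Per-hop propagation t_prop = 1600000/211000000 = 7582.94 μs.
Pipeline fill: first packet needs 2·t_tx to clear all hops; remaining 43 packets each add one t_tx.
Total = (2+44-1)·t_tx + 2·t_prop = 45·1.35629 + 2·7582.94 = 15200 μs.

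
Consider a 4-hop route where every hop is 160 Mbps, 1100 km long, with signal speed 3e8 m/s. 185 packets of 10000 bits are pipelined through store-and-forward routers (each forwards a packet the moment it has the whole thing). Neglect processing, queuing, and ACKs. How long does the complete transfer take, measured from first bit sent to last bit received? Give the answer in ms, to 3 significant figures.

Per-hop transmission t_tx = L/R = 10000/160000000 = 0.0625 ms.
Per-hop propagation t_prop = 1100000/300000000 = 3.66667 ms.
Pipeline fill: first packet needs 4·t_tx to clear all hops; remaining 184 packets each add one t_tx.
Total = (4+185-1)·t_tx + 4·t_prop = 188·0.0625 + 4·3.66667 = 26.4 ms.

26.4 ms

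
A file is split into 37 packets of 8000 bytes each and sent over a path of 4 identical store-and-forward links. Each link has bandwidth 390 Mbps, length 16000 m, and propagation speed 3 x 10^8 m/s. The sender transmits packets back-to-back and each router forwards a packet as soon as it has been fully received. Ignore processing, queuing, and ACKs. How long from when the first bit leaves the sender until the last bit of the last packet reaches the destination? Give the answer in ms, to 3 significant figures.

6.78 ms

Per-hop transmission t_tx = L/R = 64000/390000000 = 0.164103 ms.
Per-hop propagation t_prop = 16000/300000000 = 0.0533333 ms.
Pipeline fill: first packet needs 4·t_tx to clear all hops; remaining 36 packets each add one t_tx.
Total = (4+37-1)·t_tx + 4·t_prop = 40·0.164103 + 4·0.0533333 = 6.78 ms.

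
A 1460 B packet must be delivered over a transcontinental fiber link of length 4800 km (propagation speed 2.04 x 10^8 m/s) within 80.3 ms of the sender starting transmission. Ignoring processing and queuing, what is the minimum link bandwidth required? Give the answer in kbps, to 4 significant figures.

L = 11680 bits.
Propagation delay = 4800000 / 204000000 = 23.5294 ms.
Transmission budget = 80.3 − 23.5294 = 56.7706 ms.
R ≥ L / t_tx = 11680 bits / 0.0567706 s = 205.7 kbps.

205.7 kbps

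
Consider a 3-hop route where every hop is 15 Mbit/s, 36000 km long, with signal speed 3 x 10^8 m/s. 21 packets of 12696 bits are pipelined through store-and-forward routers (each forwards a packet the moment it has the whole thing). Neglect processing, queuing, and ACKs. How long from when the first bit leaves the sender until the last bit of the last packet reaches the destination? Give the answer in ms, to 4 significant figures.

Per-hop transmission t_tx = L/R = 12696/15000000 = 0.8464 ms.
Per-hop propagation t_prop = 36000000/300000000 = 120 ms.
Pipeline fill: first packet needs 3·t_tx to clear all hops; remaining 20 packets each add one t_tx.
Total = (3+21-1)·t_tx + 3·t_prop = 23·0.8464 + 3·120 = 379.5 ms.

379.5 ms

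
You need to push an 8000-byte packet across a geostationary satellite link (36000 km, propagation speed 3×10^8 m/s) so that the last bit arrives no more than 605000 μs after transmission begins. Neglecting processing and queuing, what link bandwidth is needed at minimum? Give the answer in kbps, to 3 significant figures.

132 kbps

L = 64000 bits.
Propagation delay = 36000000 / 300000000 = 120000 μs.
Transmission budget = 605000 − 120000 = 485000 μs.
R ≥ L / t_tx = 64000 bits / 0.485 s = 132 kbps.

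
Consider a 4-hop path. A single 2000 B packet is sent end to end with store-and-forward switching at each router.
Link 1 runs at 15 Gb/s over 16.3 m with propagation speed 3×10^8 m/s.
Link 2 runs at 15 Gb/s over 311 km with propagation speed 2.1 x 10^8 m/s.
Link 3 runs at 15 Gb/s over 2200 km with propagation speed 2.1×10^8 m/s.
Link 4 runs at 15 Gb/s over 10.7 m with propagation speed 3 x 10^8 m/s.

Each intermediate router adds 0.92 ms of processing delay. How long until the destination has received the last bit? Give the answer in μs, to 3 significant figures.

14700 μs

L = 2000 × 8 = 16000 bits.
Transmission delay per hop = L/R = 16000/15000000000 = 1.06667 μs; 4 hops → 4.26667 μs.
Propagation delays (d/s per hop): 0.0543333, 1480.95, 10476.2, 0.0356667 μs; sum = 11957.2 μs.
Processing at 3 router(s): 3 × 0.92 ms = 2760 μs.
End-to-end = 14700 μs.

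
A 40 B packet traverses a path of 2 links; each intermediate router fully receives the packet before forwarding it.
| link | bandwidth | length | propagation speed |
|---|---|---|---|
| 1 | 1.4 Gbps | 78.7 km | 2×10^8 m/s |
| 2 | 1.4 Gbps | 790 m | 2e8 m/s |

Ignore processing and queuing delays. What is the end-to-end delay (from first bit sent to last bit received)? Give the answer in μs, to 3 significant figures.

L = 40 × 8 = 320 bits.
Transmission delay per hop = L/R = 320/1400000000 = 0.228571 μs; 2 hops → 0.457143 μs.
Propagation delays (d/s per hop): 393.5, 3.95 μs; sum = 397.45 μs.
End-to-end = 398 μs.

398 μs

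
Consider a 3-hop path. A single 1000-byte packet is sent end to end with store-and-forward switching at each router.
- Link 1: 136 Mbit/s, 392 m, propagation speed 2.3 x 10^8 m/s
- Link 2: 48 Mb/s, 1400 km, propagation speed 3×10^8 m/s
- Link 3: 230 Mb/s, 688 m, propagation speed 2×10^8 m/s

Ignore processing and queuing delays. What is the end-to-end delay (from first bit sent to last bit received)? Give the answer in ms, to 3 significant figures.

4.93 ms

L = 1000 × 8 = 8000 bits.
Transmission delays (L/R per hop): 0.0588235, 0.166667, 0.0347826 ms; sum = 0.260273 ms.
Propagation delays (d/s per hop): 0.00170435, 4.66667, 0.00344 ms; sum = 4.67181 ms.
End-to-end = 4.93 ms.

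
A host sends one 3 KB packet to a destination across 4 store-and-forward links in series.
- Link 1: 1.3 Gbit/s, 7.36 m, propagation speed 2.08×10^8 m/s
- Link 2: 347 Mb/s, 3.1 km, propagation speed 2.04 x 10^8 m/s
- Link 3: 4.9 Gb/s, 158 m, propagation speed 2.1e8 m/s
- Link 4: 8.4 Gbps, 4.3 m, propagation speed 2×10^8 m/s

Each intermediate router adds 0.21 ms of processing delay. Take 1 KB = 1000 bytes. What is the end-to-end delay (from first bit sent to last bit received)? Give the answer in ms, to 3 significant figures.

L = 24000 bits.
Transmission delays (L/R per hop): 0.0184615, 0.0691643, 0.00489796, 0.00285714 ms; sum = 0.0953809 ms.
Propagation delays (d/s per hop): 3.53846e-05, 0.0151961, 0.000752381, 2.15e-05 ms; sum = 0.0160053 ms.
Processing at 3 router(s): 3 × 0.21 ms = 0.63 ms.
End-to-end = 0.741 ms.

0.741 ms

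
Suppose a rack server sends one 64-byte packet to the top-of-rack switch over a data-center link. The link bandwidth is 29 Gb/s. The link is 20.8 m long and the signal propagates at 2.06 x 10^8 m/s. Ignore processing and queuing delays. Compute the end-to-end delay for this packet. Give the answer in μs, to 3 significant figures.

0.119 μs

L = 64 × 8 = 512 bits.
Transmission delay = L/R = 512 / 29000000000 = 0.0176552 μs.
Propagation delay = d/s = 20.8 m / 206000000 m/s = 0.100971 μs.
Total = 0.119 μs.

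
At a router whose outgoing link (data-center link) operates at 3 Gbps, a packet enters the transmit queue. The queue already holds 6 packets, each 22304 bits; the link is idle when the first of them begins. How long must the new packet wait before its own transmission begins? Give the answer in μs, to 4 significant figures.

Each queued packet: L/R = 22304/3000000000 = 7.43467 μs.
6 queued → 44.608 μs.
Queuing delay = 44.61 μs.

44.61 μs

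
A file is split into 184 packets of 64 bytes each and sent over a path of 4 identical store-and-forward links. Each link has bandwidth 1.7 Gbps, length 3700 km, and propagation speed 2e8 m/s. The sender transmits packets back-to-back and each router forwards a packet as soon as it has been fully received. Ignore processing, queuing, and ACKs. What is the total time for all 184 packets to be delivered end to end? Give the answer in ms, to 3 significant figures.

Per-hop transmission t_tx = L/R = 512/1700000000 = 0.000301176 ms.
Per-hop propagation t_prop = 3700000/200000000 = 18.5 ms.
Pipeline fill: first packet needs 4·t_tx to clear all hops; remaining 183 packets each add one t_tx.
Total = (4+184-1)·t_tx + 4·t_prop = 187·0.000301176 + 4·18.5 = 74.1 ms.

74.1 ms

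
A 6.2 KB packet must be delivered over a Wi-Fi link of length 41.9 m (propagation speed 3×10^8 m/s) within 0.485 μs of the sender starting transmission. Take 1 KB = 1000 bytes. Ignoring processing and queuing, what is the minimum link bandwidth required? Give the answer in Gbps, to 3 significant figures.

L = 49600 bits.
Propagation delay = 41.9 / 300000000 = 0.139667 μs.
Transmission budget = 0.485 − 0.139667 = 0.345333 μs.
R ≥ L / t_tx = 49600 bits / 3.45333e-07 s = 144 Gbps.

144 Gbps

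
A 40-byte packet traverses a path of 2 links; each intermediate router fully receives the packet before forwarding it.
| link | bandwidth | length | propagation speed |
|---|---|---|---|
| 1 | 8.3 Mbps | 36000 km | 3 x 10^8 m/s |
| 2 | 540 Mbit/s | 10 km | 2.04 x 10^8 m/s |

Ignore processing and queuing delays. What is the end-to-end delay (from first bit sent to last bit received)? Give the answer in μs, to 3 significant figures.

L = 40 × 8 = 320 bits.
Transmission delays (L/R per hop): 38.5542, 0.592593 μs; sum = 39.1468 μs.
Propagation delays (d/s per hop): 120000, 49.0196 μs; sum = 120049 μs.
End-to-end = 120000 μs.

120000 μs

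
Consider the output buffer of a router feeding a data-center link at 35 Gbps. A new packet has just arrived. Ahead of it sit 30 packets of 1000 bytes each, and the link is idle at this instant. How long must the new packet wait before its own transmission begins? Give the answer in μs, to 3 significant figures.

Each queued packet: L/R = 8000/35000000000 = 0.228571 μs.
30 queued → 6.85714 μs.
Queuing delay = 6.86 μs.

6.86 μs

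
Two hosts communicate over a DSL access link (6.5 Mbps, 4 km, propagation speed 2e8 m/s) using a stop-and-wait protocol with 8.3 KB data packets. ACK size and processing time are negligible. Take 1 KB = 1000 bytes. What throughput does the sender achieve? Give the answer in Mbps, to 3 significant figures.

t_tx = L/R = 66400/6500000 = 0.0102154 s.
t_prop = 4000/200000000 = 2e-05 s; RTT = 4e-05 s.
Cycle = t_tx + RTT = 0.0102554 s.
Throughput = L / cycle = 66400 / 0.0102554 = 6.47 Mbps.

6.47 Mbps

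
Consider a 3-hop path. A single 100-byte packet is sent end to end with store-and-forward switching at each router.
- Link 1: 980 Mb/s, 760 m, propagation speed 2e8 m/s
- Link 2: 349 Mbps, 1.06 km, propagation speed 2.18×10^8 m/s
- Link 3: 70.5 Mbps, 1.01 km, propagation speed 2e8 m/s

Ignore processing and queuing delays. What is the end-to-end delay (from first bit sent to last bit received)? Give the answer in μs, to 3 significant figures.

L = 100 × 8 = 800 bits.
Transmission delays (L/R per hop): 0.816327, 2.29226, 11.3475 μs; sum = 14.4561 μs.
Propagation delays (d/s per hop): 3.8, 4.86239, 5.05 μs; sum = 13.7124 μs.
End-to-end = 28.2 μs.

28.2 μs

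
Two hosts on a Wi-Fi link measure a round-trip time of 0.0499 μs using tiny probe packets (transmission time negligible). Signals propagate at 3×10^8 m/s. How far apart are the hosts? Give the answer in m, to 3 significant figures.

One-way propagation = RTT/2 = 0.02495 μs.
d = s × t = 300000000 × 2.495e-08 = 7.49 m.

7.49 m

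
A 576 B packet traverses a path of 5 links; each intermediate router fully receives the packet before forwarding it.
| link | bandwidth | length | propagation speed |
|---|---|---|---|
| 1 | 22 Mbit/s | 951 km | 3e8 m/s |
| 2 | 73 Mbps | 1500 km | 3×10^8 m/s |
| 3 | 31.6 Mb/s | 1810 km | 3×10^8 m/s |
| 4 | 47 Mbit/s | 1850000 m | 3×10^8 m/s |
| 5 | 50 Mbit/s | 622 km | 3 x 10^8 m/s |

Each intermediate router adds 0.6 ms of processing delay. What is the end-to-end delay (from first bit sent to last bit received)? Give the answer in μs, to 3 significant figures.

25500 μs

L = 576 × 8 = 4608 bits.
Transmission delays (L/R per hop): 209.455, 63.1233, 145.823, 98.0426, 92.16 μs; sum = 608.603 μs.
Propagation delays (d/s per hop): 3170, 5000, 6033.33, 6166.67, 2073.33 μs; sum = 22443.3 μs.
Processing at 4 router(s): 4 × 0.6 ms = 2400 μs.
End-to-end = 25500 μs.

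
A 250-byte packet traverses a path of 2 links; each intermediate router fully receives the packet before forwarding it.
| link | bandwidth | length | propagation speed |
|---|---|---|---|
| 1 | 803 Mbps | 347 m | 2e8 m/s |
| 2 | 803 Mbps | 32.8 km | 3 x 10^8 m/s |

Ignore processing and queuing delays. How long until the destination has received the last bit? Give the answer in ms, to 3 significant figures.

0.116 ms

L = 250 × 8 = 2000 bits.
Transmission delay per hop = L/R = 2000/803000000 = 0.00249066 ms; 2 hops → 0.00498132 ms.
Propagation delays (d/s per hop): 0.001735, 0.109333 ms; sum = 0.111068 ms.
End-to-end = 0.116 ms.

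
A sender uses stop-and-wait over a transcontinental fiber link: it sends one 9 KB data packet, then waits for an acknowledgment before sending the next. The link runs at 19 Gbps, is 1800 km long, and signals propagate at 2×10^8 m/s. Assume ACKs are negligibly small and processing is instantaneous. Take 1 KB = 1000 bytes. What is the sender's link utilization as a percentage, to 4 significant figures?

t_tx = L/R = 72000/19000000000 = 3.78947e-06 s.
t_prop = 1800000/200000000 = 0.009 s; RTT = 0.018 s.
Cycle = t_tx + RTT = 0.0180038 s.
Utilization = t_tx / cycle = 3.78947e-06/0.0180038 = 0.02105 %.

0.02105 %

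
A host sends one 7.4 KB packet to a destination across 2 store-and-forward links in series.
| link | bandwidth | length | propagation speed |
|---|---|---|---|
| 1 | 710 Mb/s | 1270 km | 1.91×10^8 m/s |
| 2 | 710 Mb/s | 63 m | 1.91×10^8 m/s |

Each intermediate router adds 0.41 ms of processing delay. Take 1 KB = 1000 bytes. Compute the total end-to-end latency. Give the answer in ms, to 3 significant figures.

L = 59200 bits.
Transmission delay per hop = L/R = 59200/710000000 = 0.0833803 ms; 2 hops → 0.166761 ms.
Propagation delays (d/s per hop): 6.64921, 0.000329843 ms; sum = 6.64954 ms.
Processing at 1 router(s): 1 × 0.41 ms = 0.41 ms.
End-to-end = 7.23 ms.

7.23 ms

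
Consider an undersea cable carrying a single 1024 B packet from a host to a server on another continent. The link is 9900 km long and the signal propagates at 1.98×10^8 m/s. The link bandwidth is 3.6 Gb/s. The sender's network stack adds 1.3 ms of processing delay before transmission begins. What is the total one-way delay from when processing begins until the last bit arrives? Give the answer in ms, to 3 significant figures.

L = 1024 × 8 = 8192 bits.
Transmission delay = L/R = 8192 / 3600000000 = 0.00227556 ms.
Propagation delay = d/s = 9900000 m / 198000000 m/s = 50 ms.
Plus processing delay 1.3 ms = 1.3 ms.
Total = 51.3 ms.

51.3 ms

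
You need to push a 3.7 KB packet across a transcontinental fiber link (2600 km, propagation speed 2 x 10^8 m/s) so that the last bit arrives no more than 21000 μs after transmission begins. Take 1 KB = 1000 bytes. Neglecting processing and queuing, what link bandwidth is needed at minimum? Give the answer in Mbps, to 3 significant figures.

L = 29600 bits.
Propagation delay = 2600000 / 200000000 = 13000 μs.
Transmission budget = 21000 − 13000 = 8000 μs.
R ≥ L / t_tx = 29600 bits / 0.008 s = 3.70 Mbps.

3.70 Mbps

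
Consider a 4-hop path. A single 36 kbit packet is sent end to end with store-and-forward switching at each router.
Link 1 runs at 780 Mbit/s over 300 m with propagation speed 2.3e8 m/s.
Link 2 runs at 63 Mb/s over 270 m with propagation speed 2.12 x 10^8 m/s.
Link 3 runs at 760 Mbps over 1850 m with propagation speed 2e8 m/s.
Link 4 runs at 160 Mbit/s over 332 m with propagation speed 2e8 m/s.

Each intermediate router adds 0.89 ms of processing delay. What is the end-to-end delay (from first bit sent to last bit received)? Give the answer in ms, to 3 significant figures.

3.57 ms

L = 36000 bits.
Transmission delays (L/R per hop): 0.0461538, 0.571429, 0.0473684, 0.225 ms; sum = 0.889951 ms.
Propagation delays (d/s per hop): 0.00130435, 0.00127358, 0.00925, 0.00166 ms; sum = 0.0134879 ms.
Processing at 3 router(s): 3 × 0.89 ms = 2.67 ms.
End-to-end = 3.57 ms.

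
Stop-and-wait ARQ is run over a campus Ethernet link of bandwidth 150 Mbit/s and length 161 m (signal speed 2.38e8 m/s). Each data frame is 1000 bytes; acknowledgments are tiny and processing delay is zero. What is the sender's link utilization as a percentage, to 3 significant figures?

t_tx = L/R = 8000/150000000 = 5.33333e-05 s.
t_prop = 161/238000000 = 6.76471e-07 s; RTT = 1.35294e-06 s.
Cycle = t_tx + RTT = 5.46863e-05 s.
Utilization = t_tx / cycle = 5.33333e-05/5.46863e-05 = 97.5 %.

97.5 %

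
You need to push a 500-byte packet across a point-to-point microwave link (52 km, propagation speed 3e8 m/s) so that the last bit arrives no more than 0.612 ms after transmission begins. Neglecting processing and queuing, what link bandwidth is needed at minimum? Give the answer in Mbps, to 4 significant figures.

9.119 Mbps

L = 4000 bits.
Propagation delay = 52000 / 300000000 = 0.173333 ms.
Transmission budget = 0.612 − 0.173333 = 0.438667 ms.
R ≥ L / t_tx = 4000 bits / 0.000438667 s = 9.119 Mbps.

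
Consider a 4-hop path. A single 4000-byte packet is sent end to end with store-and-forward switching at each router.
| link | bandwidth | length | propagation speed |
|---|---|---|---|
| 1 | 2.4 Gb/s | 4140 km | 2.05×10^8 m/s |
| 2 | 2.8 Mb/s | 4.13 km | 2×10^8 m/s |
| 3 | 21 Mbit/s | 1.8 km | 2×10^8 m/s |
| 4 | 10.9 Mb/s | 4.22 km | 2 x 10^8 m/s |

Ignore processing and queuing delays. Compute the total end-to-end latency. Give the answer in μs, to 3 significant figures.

36100 μs

L = 4000 × 8 = 32000 bits.
Transmission delays (L/R per hop): 13.3333, 11428.6, 1523.81, 2935.78 μs; sum = 15901.5 μs.
Propagation delays (d/s per hop): 20195.1, 20.65, 9, 21.1 μs; sum = 20245.9 μs.
End-to-end = 36100 μs.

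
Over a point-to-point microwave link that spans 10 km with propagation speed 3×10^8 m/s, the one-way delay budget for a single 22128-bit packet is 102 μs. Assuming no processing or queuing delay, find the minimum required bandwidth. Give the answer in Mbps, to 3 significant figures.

322 Mbps

Propagation delay = 10000 / 300000000 = 33.3333 μs.
Transmission budget = 102 − 33.3333 = 68.6667 μs.
R ≥ L / t_tx = 22128 bits / 6.86667e-05 s = 322 Mbps.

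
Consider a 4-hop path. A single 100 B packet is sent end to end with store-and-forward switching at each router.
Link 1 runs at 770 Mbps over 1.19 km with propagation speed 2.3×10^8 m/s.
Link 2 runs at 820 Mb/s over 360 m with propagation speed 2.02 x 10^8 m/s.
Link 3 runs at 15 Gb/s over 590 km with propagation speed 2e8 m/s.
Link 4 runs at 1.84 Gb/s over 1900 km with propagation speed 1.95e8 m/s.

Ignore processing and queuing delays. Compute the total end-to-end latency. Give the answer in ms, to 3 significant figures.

12.7 ms

L = 100 × 8 = 800 bits.
Transmission delays (L/R per hop): 0.00103896, 0.00097561, 5.33333e-05, 0.000434783 ms; sum = 0.00250269 ms.
Propagation delays (d/s per hop): 0.00517391, 0.00178218, 2.95, 9.74359 ms; sum = 12.7005 ms.
End-to-end = 12.7 ms.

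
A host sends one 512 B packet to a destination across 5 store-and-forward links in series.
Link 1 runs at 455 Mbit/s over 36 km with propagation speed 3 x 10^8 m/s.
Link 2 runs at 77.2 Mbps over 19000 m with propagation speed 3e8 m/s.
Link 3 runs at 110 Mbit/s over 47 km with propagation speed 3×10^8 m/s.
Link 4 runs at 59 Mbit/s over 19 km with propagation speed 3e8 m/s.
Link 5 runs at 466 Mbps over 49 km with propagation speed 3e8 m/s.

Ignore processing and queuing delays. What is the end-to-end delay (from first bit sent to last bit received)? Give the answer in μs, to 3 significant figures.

744 μs

L = 512 × 8 = 4096 bits.
Transmission delays (L/R per hop): 9.0022, 53.057, 37.2364, 69.4237, 8.7897 μs; sum = 177.509 μs.
Propagation delays (d/s per hop): 120, 63.3333, 156.667, 63.3333, 163.333 μs; sum = 566.667 μs.
End-to-end = 744 μs.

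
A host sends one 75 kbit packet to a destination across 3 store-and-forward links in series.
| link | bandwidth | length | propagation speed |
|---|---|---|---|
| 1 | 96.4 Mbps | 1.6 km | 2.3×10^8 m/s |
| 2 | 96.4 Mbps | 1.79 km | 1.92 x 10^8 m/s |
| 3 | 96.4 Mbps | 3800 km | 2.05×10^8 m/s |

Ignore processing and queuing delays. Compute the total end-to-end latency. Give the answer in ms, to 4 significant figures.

20.89 ms

L = 75000 bits.
Transmission delay per hop = L/R = 75000/96400000 = 0.778008 ms; 3 hops → 2.33402 ms.
Propagation delays (d/s per hop): 0.00695652, 0.00932292, 18.5366 ms; sum = 18.5529 ms.
End-to-end = 20.89 ms.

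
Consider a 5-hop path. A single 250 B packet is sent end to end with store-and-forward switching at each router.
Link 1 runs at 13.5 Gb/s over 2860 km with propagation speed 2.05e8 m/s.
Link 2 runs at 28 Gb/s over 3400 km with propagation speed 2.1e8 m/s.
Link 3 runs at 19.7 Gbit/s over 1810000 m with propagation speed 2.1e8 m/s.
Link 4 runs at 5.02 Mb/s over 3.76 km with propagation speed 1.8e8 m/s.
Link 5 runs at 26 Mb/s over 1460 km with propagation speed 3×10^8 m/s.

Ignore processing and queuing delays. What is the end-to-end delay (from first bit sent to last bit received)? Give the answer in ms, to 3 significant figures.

L = 250 × 8 = 2000 bits.
Transmission delays (L/R per hop): 0.000148148, 7.14286e-05, 0.000101523, 0.398406, 0.0769231 ms; sum = 0.475651 ms.
Propagation delays (d/s per hop): 13.9512, 16.1905, 8.61905, 0.0208889, 4.86667 ms; sum = 43.6483 ms.
End-to-end = 44.1 ms.

44.1 ms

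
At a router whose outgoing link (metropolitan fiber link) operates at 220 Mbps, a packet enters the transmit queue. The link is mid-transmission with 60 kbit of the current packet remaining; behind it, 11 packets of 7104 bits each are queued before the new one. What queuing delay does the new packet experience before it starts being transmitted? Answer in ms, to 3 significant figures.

0.628 ms

Each queued packet: L/R = 7104/220000000 = 0.0322909 ms.
11 queued → 0.3552 ms.
Plus remaining 60000 bits of current packet: 0.272727 ms.
Queuing delay = 0.628 ms.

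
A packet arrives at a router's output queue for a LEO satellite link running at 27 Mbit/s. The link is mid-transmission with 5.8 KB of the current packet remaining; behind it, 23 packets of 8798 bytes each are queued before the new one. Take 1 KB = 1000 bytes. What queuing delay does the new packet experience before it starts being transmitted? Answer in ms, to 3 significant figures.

Each queued packet: L/R = 70384/27000000 = 2.60681 ms.
23 queued → 59.9567 ms.
Plus remaining 46400 bits of current packet: 1.71852 ms.
Queuing delay = 61.7 ms.

61.7 ms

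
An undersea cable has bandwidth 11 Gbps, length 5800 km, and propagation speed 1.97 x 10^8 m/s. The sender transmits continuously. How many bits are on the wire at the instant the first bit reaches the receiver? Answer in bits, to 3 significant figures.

Propagation delay = 5800000 / 197000000 = 0.0294416 s.
BDP = R × t_prop = 11000000000 × 0.0294416 = 323858000 bits.

324000000 bits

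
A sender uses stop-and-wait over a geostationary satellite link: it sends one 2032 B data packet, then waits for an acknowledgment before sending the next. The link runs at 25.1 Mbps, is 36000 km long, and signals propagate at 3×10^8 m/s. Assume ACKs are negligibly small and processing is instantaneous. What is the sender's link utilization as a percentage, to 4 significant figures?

t_tx = L/R = 16256/25100000 = 0.000647649 s.
t_prop = 36000000/300000000 = 0.12 s; RTT = 0.24 s.
Cycle = t_tx + RTT = 0.240648 s.
Utilization = t_tx / cycle = 0.000647649/0.240648 = 0.2691 %.

0.2691 %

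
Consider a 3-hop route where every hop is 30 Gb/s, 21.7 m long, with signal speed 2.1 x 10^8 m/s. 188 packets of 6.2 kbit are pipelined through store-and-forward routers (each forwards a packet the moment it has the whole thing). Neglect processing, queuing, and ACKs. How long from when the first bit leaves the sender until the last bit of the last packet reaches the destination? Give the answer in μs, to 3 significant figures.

39.6 μs

Per-hop transmission t_tx = L/R = 6200/30000000000 = 0.206667 μs.
Per-hop propagation t_prop = 21.7/210000000 = 0.103333 μs.
Pipeline fill: first packet needs 3·t_tx to clear all hops; remaining 187 packets each add one t_tx.
Total = (3+188-1)·t_tx + 3·t_prop = 190·0.206667 + 3·0.103333 = 39.6 μs.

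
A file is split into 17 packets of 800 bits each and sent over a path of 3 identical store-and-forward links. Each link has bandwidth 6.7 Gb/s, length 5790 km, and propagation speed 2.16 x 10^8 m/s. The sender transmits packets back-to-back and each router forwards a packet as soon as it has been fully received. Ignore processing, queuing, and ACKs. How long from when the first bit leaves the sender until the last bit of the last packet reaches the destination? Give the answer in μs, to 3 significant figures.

80400 μs

Per-hop transmission t_tx = L/R = 800/6700000000 = 0.119403 μs.
Per-hop propagation t_prop = 5790000/216000000 = 26805.6 μs.
Pipeline fill: first packet needs 3·t_tx to clear all hops; remaining 16 packets each add one t_tx.
Total = (3+17-1)·t_tx + 3·t_prop = 19·0.119403 + 3·26805.6 = 80400 μs.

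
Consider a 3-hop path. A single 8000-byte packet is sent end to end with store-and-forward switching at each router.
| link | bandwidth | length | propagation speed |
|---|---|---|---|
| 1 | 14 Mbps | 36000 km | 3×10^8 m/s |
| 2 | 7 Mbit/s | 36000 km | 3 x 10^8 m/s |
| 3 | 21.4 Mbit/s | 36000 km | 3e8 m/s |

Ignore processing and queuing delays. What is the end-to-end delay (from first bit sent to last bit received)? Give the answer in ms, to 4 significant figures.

376.7 ms

L = 8000 × 8 = 64000 bits.
Transmission delays (L/R per hop): 4.57143, 9.14286, 2.99065 ms; sum = 16.7049 ms.
Propagation delays (d/s per hop): 120, 120, 120 ms; sum = 360 ms.
End-to-end = 376.7 ms.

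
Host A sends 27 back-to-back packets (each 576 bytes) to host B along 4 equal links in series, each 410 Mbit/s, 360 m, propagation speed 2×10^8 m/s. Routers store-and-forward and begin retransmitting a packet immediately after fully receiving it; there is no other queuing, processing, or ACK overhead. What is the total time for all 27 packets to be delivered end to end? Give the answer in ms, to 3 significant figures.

Per-hop transmission t_tx = L/R = 4608/410000000 = 0.011239 ms.
Per-hop propagation t_prop = 360/200000000 = 0.0018 ms.
Pipeline fill: first packet needs 4·t_tx to clear all hops; remaining 26 packets each add one t_tx.
Total = (4+27-1)·t_tx + 4·t_prop = 30·0.011239 + 4·0.0018 = 0.344 ms.

0.344 ms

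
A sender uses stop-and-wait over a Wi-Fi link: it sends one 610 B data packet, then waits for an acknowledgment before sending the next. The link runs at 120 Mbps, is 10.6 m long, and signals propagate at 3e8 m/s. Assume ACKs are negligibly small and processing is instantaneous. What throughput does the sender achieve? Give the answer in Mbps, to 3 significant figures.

t_tx = L/R = 4880/120000000 = 4.06667e-05 s.
t_prop = 10.6/300000000 = 3.53333e-08 s; RTT = 7.06667e-08 s.
Cycle = t_tx + RTT = 4.07373e-05 s.
Throughput = L / cycle = 4880 / 4.07373e-05 = 120 Mbps.

120 Mbps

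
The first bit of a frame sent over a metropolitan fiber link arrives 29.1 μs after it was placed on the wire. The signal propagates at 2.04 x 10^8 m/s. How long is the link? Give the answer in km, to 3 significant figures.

d = s × t_prop = 204000000 × 2.91e-05 = 5.94 km.

5.94 km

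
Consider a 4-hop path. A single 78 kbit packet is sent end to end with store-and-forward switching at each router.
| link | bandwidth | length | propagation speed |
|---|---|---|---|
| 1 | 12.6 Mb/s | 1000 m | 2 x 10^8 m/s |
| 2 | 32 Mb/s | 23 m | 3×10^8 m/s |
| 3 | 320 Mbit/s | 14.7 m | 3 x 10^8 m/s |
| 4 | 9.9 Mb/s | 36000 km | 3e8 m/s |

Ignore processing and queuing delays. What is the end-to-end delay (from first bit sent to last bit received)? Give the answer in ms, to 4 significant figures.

136.8 ms

L = 78000 bits.
Transmission delays (L/R per hop): 6.19048, 2.4375, 0.24375, 7.87879 ms; sum = 16.7505 ms.
Propagation delays (d/s per hop): 0.005, 7.66667e-05, 4.9e-05, 120 ms; sum = 120.005 ms.
End-to-end = 136.8 ms.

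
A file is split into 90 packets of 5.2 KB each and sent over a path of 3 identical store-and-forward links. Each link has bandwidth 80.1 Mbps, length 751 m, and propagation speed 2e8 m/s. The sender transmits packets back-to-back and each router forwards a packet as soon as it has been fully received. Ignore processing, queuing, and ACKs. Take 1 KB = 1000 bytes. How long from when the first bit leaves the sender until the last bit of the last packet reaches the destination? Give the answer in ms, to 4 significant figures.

Per-hop transmission t_tx = L/R = 41600/80100000 = 0.519351 ms.
Per-hop propagation t_prop = 751/200000000 = 0.003755 ms.
Pipeline fill: first packet needs 3·t_tx to clear all hops; remaining 89 packets each add one t_tx.
Total = (3+90-1)·t_tx + 3·t_prop = 92·0.519351 + 3·0.003755 = 47.79 ms.

47.79 ms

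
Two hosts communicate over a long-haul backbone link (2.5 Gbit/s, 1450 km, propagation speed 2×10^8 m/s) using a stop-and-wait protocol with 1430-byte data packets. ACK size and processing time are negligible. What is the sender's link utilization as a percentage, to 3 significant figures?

t_tx = L/R = 11440/2500000000 = 4.576e-06 s.
t_prop = 1450000/200000000 = 0.00725 s; RTT = 0.0145 s.
Cycle = t_tx + RTT = 0.0145046 s.
Utilization = t_tx / cycle = 4.576e-06/0.0145046 = 0.0315 %.

0.0315 %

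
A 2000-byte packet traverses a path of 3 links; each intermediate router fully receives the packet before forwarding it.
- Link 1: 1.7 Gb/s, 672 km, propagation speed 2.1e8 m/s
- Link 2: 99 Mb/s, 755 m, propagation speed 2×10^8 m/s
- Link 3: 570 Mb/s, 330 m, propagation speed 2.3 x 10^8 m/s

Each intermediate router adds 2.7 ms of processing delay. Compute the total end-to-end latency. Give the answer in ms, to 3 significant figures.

L = 2000 × 8 = 16000 bits.
Transmission delays (L/R per hop): 0.00941176, 0.161616, 0.0280702 ms; sum = 0.199098 ms.
Propagation delays (d/s per hop): 3.2, 0.003775, 0.00143478 ms; sum = 3.20521 ms.
Processing at 2 router(s): 2 × 2.7 ms = 5.4 ms.
End-to-end = 8.80 ms.

8.80 ms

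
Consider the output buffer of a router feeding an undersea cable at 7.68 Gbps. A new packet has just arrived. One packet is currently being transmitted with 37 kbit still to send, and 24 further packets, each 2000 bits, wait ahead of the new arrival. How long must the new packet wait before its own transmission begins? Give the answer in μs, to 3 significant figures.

11.1 μs

Each queued packet: L/R = 2000/7680000000 = 0.260417 μs.
24 queued → 6.25 μs.
Plus remaining 37000 bits of current packet: 4.81771 μs.
Queuing delay = 11.1 μs.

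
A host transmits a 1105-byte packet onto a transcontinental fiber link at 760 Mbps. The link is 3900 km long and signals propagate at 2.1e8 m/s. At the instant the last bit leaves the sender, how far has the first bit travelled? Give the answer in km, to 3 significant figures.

t_tx = L/R = 8840/760000000 = 1.16316e-05 s.
Distance = s × t_tx = 210000000 × 1.16316e-05 = 2.44 km.

2.44 km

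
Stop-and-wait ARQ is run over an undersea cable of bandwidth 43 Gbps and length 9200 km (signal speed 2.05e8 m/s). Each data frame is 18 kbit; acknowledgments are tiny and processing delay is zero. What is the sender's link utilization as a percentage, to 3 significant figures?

0.000466 %

t_tx = L/R = 18000/43000000000 = 4.18605e-07 s.
t_prop = 9200000/2.05e+08 = 0.044878 s; RTT = 0.0897561 s.
Cycle = t_tx + RTT = 0.0897565 s.
Utilization = t_tx / cycle = 4.18605e-07/0.0897565 = 0.000466 %.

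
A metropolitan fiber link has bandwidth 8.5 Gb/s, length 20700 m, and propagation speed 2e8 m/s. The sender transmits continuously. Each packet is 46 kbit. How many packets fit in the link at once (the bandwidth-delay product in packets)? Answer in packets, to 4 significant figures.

Propagation delay = 20700 / 200000000 = 0.0001035 s.
BDP = R × t_prop = 8500000000 × 0.0001035 = 879750 bits.
In packets of 46000 bits: 19.13 packets.

19.13 packets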